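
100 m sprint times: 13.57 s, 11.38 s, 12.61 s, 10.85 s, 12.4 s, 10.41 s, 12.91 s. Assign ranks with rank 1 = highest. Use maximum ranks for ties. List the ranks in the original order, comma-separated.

1, 5, 3, 6, 4, 7, 2

Sorted (descending): 13.57, 12.91, 12.61, 12.4, 11.38, 10.85, 10.41
No ties — each value takes its position as its rank.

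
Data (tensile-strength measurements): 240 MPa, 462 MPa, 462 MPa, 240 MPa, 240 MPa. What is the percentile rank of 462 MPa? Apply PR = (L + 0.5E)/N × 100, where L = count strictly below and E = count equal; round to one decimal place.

N = 5.
Strictly below 462: 3. Equal to 462: 2.
PR = (3 + 0.5·2)/5 × 100 = 80.0

80.0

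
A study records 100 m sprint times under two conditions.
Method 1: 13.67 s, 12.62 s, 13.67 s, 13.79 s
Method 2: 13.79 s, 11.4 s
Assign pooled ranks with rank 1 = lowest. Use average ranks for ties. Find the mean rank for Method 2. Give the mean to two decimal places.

3.25

Sorted (ascending): 11.4, 12.62, 13.67, 13.67, 13.79, 13.79
The 2 values of 13.67 occupy positions 3–4 → average rank (3+4)/2 = 3.5.
The 2 values of 13.79 occupy positions 5–6 → average rank (5+6)/2 = 5.5.
Method 2 values → pooled ranks: 13.79→5.5, 11.4→1
Mean rank = (5.5 + 1) / 2 = 3.25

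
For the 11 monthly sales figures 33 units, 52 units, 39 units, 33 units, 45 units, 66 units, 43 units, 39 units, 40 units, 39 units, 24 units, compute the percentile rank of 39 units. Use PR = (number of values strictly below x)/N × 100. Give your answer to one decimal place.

N = 11.
Strictly below 39: 3. Equal to 39: 3.
PR = 3/11 × 100 = 27.3

27.3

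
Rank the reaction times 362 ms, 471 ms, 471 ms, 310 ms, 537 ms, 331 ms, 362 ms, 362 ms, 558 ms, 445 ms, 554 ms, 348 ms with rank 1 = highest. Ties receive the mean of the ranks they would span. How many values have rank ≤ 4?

Sorted (descending): 558, 554, 537, 471, 471, 445, 362, 362, 362, 348, 331, 310
The 2 values of 471 occupy positions 4–5 → average rank (4+5)/2 = 4.5.
The 3 values of 362 occupy positions 7–9 → average rank 8.
Ranks ≤ 4: {1, 2, 3} → 3 values.

3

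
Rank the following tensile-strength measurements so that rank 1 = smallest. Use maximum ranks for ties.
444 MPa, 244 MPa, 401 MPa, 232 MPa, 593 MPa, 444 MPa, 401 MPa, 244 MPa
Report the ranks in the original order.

7, 3, 5, 1, 8, 7, 5, 3

Sorted (ascending): 232, 244, 244, 401, 401, 444, 444, 593
The 2 values of 244 occupy positions 2–3 → each gets rank 3.
The 2 values of 401 occupy positions 4–5 → each gets rank 5.
The 2 values of 444 occupy positions 6–7 → each gets rank 7.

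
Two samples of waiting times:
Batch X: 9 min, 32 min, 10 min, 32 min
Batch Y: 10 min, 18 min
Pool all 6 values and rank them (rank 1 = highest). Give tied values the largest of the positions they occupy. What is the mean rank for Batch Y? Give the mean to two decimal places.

Sorted (descending): 32, 32, 18, 10, 10, 9
The 2 values of 32 occupy positions 1–2 → each gets rank 2.
The 2 values of 10 occupy positions 4–5 → each gets rank 5.
Batch Y values → pooled ranks: 10→5, 18→3
Mean rank = (5 + 3) / 2 = 4.00

4.00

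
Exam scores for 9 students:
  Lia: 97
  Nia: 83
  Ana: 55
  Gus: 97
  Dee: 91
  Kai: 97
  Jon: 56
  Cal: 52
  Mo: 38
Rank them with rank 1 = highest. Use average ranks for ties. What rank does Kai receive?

Sorted (descending): 97, 97, 97, 91, 83, 56, 55, 52, 38
The 3 values of 97 occupy positions 1–3 → average rank 2.
Kai has value 97 → rank 2.

2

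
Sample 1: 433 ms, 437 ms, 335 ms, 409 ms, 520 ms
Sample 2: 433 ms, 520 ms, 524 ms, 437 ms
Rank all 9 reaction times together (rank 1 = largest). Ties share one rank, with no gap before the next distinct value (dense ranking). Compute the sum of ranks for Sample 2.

10

Sorted (descending): 524, 520, 520, 437, 437, 433, 433, 409, 335
The 2 values of 520 share dense rank 2.
The 2 values of 437 share dense rank 3.
The 2 values of 433 share dense rank 4.
Remaining distinct values take the next consecutive integers.
Sample 2 values → pooled ranks: 433→4, 520→2, 524→1, 437→3
Rank sum = 4 + 2 + 1 + 3 = 10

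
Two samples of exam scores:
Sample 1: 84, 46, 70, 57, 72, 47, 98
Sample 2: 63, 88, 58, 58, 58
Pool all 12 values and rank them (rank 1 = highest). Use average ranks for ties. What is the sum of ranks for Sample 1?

46

Sorted (descending): 98, 88, 84, 72, 70, 63, 58, 58, 58, 57, 47, 46
The 3 values of 58 occupy positions 7–9 → average rank 8.
Sample 1 values → pooled ranks: 84→3, 46→12, 70→5, 57→10, 72→4, 47→11, 98→1
Rank sum = 3 + 12 + 5 + 10 + 4 + 11 + 1 = 46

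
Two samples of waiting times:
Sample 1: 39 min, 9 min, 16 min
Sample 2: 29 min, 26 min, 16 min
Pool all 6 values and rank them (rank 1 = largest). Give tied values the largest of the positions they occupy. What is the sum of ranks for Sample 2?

Sorted (descending): 39, 29, 26, 16, 16, 9
The 2 values of 16 occupy positions 4–5 → each gets rank 5.
Sample 2 values → pooled ranks: 29→2, 26→3, 16→5
Rank sum = 2 + 3 + 5 = 10

10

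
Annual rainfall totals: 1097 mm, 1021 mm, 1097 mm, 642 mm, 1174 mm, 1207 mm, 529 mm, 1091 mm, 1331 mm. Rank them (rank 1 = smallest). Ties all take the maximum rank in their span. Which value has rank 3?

Sorted (ascending): 529, 642, 1021, 1091, 1097, 1097, 1174, 1207, 1331
The 2 values of 1097 occupy positions 5–6 → each gets rank 6.
Rank 3 → value 1021.

1021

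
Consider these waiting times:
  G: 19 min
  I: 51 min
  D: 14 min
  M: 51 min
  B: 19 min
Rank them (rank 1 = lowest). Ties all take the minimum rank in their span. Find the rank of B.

2

Sorted (ascending): 14, 19, 19, 51, 51
The 2 values of 19 occupy positions 2–3 → each gets rank 2.
The 2 values of 51 occupy positions 4–5 → each gets rank 4.
B has value 19 min → rank 2.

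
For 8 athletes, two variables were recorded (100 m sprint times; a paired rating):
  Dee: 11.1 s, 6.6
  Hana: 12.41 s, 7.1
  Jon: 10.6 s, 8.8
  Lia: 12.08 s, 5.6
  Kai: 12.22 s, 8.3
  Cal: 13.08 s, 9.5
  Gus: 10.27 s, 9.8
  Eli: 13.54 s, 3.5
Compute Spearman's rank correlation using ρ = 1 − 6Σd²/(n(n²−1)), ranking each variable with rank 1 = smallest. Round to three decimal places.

Ranks of variable 1: 3, 6, 2, 4, 5, 7, 1, 8
Ranks of variable 2: 3, 4, 6, 2, 5, 7, 8, 1
d = r₁ − r₂: 0, 2, -4, 2, 0, 0, -7, 7
d²: 0, 4, 16, 4, 0, 0, 49, 49; Σd² = 122
ρ = 1 − 6·122/(8·63) = 1 − 732/504 = -0.452

-0.452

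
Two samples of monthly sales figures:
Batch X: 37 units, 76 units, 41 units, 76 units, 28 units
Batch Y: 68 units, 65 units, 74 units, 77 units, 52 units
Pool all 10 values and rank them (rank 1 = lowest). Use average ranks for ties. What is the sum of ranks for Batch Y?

Sorted (ascending): 28, 37, 41, 52, 65, 68, 74, 76, 76, 77
The 2 values of 76 occupy positions 8–9 → average rank (8+9)/2 = 8.5.
Batch Y values → pooled ranks: 68→6, 65→5, 74→7, 77→10, 52→4
Rank sum = 6 + 5 + 7 + 10 + 4 = 32

32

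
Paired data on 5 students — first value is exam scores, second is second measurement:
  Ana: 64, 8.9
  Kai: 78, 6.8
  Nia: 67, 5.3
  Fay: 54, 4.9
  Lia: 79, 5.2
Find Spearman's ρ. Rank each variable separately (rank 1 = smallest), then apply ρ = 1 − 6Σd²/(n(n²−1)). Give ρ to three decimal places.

0.100

Ranks of variable 1: 2, 4, 3, 1, 5
Ranks of variable 2: 5, 4, 3, 1, 2
d = r₁ − r₂: -3, 0, 0, 0, 3
d²: 9, 0, 0, 0, 9; Σd² = 18
ρ = 1 − 6·18/(5·24) = 1 − 108/120 = 0.100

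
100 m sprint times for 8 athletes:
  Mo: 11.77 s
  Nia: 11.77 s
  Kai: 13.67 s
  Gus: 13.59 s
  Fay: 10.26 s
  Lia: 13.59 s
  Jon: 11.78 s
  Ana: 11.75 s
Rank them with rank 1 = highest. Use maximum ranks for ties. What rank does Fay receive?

Sorted (descending): 13.67, 13.59, 13.59, 11.78, 11.77, 11.77, 11.75, 10.26
The 2 values of 13.59 occupy positions 2–3 → each gets rank 3.
The 2 values of 11.77 occupy positions 5–6 → each gets rank 6.
Fay has value 10.26 s → rank 8.

8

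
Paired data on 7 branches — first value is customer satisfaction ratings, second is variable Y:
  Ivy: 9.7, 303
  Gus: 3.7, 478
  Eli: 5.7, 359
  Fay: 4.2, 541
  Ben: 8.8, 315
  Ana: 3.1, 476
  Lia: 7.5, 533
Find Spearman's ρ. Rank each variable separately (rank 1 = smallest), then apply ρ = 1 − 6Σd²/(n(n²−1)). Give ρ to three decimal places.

Ranks of variable 1: 7, 2, 4, 3, 6, 1, 5
Ranks of variable 2: 1, 5, 3, 7, 2, 4, 6
d = r₁ − r₂: 6, -3, 1, -4, 4, -3, -1
d²: 36, 9, 1, 16, 16, 9, 1; Σd² = 88
ρ = 1 − 6·88/(7·48) = 1 − 528/336 = -0.571

-0.571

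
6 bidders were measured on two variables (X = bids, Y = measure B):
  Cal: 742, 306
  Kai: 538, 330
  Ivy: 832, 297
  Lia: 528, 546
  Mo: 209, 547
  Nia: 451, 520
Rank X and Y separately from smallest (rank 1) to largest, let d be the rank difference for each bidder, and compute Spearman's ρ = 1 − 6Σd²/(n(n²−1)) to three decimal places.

Ranks of variable 1: 5, 4, 6, 3, 1, 2
Ranks of variable 2: 2, 3, 1, 5, 6, 4
d = r₁ − r₂: 3, 1, 5, -2, -5, -2
d²: 9, 1, 25, 4, 25, 4; Σd² = 68
ρ = 1 − 6·68/(6·35) = 1 − 408/210 = -0.943

-0.943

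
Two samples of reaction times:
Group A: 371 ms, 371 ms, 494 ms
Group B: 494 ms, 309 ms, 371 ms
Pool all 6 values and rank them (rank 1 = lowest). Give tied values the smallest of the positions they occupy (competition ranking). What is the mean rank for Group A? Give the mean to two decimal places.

3.00

Sorted (ascending): 309, 371, 371, 371, 494, 494
The 3 values of 371 occupy positions 2–4 → each gets rank 2.
The 2 values of 494 occupy positions 5–6 → each gets rank 5.
Group A values → pooled ranks: 371→2, 371→2, 494→5
Mean rank = (2 + 2 + 5) / 3 = 3.00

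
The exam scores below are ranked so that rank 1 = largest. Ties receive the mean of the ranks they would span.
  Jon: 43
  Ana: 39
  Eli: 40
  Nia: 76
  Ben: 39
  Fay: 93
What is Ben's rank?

Sorted (descending): 93, 76, 43, 40, 39, 39
The 2 values of 39 occupy positions 5–6 → average rank (5+6)/2 = 5.5.
Ben has value 39 → rank 5.5.

5.5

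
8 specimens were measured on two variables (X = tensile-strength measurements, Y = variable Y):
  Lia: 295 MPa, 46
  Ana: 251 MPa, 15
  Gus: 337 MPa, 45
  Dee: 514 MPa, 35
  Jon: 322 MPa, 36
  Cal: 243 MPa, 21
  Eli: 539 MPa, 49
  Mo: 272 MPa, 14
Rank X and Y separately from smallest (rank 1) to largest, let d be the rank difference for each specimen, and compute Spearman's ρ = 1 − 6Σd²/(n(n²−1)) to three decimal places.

0.690

Ranks of variable 1: 4, 2, 6, 7, 5, 1, 8, 3
Ranks of variable 2: 7, 2, 6, 4, 5, 3, 8, 1
d = r₁ − r₂: -3, 0, 0, 3, 0, -2, 0, 2
d²: 9, 0, 0, 9, 0, 4, 0, 4; Σd² = 26
ρ = 1 − 6·26/(8·63) = 1 − 156/504 = 0.690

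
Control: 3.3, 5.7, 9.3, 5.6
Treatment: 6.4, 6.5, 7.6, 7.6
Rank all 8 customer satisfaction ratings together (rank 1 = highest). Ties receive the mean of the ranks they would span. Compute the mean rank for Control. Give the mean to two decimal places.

Sorted (descending): 9.3, 7.6, 7.6, 6.5, 6.4, 5.7, 5.6, 3.3
The 2 values of 7.6 occupy positions 2–3 → average rank (2+3)/2 = 2.5.
Control values → pooled ranks: 3.3→8, 5.7→6, 9.3→1, 5.6→7
Mean rank = (8 + 6 + 1 + 7) / 4 = 5.50

5.50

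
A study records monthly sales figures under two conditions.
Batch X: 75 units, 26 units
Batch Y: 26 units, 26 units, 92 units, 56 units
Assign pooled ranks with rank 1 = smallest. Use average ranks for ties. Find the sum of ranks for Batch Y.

14

Sorted (ascending): 26, 26, 26, 56, 75, 92
The 3 values of 26 occupy positions 1–3 → average rank 2.
Batch Y values → pooled ranks: 26→2, 26→2, 92→6, 56→4
Rank sum = 2 + 2 + 6 + 4 = 14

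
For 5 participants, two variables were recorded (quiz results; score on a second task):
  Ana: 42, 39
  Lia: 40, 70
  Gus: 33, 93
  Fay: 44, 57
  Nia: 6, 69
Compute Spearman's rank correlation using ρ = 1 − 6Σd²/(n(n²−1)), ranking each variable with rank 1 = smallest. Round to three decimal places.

Ranks of variable 1: 4, 3, 2, 5, 1
Ranks of variable 2: 1, 4, 5, 2, 3
d = r₁ − r₂: 3, -1, -3, 3, -2
d²: 9, 1, 9, 9, 4; Σd² = 32
ρ = 1 − 6·32/(5·24) = 1 − 192/120 = -0.600

-0.600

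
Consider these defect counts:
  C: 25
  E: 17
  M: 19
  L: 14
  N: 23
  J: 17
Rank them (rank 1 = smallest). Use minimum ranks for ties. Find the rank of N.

Sorted (ascending): 14, 17, 17, 19, 23, 25
The 2 values of 17 occupy positions 2–3 → each gets rank 2.
N has value 23 → rank 5.

5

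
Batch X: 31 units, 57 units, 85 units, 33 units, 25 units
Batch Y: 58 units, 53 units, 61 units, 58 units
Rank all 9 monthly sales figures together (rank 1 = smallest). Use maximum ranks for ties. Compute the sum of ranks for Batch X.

20

Sorted (ascending): 25, 31, 33, 53, 57, 58, 58, 61, 85
The 2 values of 58 occupy positions 6–7 → each gets rank 7.
Batch X values → pooled ranks: 31→2, 57→5, 85→9, 33→3, 25→1
Rank sum = 2 + 5 + 9 + 3 + 1 = 20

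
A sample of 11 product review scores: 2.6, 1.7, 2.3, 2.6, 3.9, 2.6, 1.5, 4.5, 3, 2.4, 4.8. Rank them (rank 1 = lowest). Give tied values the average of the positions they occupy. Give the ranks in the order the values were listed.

Sorted (ascending): 1.5, 1.7, 2.3, 2.4, 2.6, 2.6, 2.6, 3, 3.9, 4.5, 4.8
The 3 values of 2.6 occupy positions 5–7 → average rank 6.

6, 2, 3, 6, 9, 6, 1, 10, 8, 4, 11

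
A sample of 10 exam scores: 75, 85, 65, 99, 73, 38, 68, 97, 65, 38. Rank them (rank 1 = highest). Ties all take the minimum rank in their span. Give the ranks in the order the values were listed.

4, 3, 7, 1, 5, 9, 6, 2, 7, 9

Sorted (descending): 99, 97, 85, 75, 73, 68, 65, 65, 38, 38
The 2 values of 65 occupy positions 7–8 → each gets rank 7.
The 2 values of 38 occupy positions 9–10 → each gets rank 9.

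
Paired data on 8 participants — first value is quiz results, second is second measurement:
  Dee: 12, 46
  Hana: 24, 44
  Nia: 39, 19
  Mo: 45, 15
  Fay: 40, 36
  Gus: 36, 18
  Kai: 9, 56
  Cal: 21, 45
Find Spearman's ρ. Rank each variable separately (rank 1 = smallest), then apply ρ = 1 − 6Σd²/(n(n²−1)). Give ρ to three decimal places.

Ranks of variable 1: 2, 4, 6, 8, 7, 5, 1, 3
Ranks of variable 2: 7, 5, 3, 1, 4, 2, 8, 6
d = r₁ − r₂: -5, -1, 3, 7, 3, 3, -7, -3
d²: 25, 1, 9, 49, 9, 9, 49, 9; Σd² = 160
ρ = 1 − 6·160/(8·63) = 1 − 960/504 = -0.905

-0.905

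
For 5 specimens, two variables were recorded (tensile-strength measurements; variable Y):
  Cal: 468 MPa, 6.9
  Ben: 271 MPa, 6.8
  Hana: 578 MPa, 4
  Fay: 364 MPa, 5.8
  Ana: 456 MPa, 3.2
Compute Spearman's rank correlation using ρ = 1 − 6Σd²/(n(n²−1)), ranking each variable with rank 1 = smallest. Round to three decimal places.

Ranks of variable 1: 4, 1, 5, 2, 3
Ranks of variable 2: 5, 4, 2, 3, 1
d = r₁ − r₂: -1, -3, 3, -1, 2
d²: 1, 9, 9, 1, 4; Σd² = 24
ρ = 1 − 6·24/(5·24) = 1 − 144/120 = -0.200

-0.200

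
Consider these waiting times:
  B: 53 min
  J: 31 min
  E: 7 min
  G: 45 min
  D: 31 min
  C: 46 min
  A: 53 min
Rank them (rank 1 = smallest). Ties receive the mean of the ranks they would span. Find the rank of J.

2.5

Sorted (ascending): 7, 31, 31, 45, 46, 53, 53
The 2 values of 31 occupy positions 2–3 → average rank (2+3)/2 = 2.5.
The 2 values of 53 occupy positions 6–7 → average rank (6+7)/2 = 6.5.
J has value 31 min → rank 2.5.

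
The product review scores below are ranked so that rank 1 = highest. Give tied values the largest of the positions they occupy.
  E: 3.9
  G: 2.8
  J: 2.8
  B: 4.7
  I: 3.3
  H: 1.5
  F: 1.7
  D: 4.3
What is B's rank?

1

Sorted (descending): 4.7, 4.3, 3.9, 3.3, 2.8, 2.8, 1.7, 1.5
The 2 values of 2.8 occupy positions 5–6 → each gets rank 6.
B has value 4.7 → rank 1.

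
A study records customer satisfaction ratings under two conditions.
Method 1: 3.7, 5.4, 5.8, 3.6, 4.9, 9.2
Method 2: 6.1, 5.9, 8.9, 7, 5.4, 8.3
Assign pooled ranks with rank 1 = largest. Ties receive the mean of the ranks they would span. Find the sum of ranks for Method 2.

Sorted (descending): 9.2, 8.9, 8.3, 7, 6.1, 5.9, 5.8, 5.4, 5.4, 4.9, 3.7, 3.6
The 2 values of 5.4 occupy positions 8–9 → average rank (8+9)/2 = 8.5.
Method 2 values → pooled ranks: 6.1→5, 5.9→6, 8.9→2, 7→4, 5.4→8.5, 8.3→3
Rank sum = 5 + 6 + 2 + 4 + 8.5 + 3 = 28.5

28.5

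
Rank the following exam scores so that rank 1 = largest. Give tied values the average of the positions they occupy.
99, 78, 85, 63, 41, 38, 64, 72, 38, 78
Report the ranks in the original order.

Sorted (descending): 99, 85, 78, 78, 72, 64, 63, 41, 38, 38
The 2 values of 78 occupy positions 3–4 → average rank (3+4)/2 = 3.5.
The 2 values of 38 occupy positions 9–10 → average rank (9+10)/2 = 9.5.

1, 3.5, 2, 7, 8, 9.5, 6, 5, 9.5, 3.5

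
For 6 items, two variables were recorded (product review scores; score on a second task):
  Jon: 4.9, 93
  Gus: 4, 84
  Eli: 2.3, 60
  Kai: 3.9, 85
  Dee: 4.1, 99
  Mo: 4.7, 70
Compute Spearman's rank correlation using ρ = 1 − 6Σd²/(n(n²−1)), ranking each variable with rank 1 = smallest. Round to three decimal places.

Ranks of variable 1: 6, 3, 1, 2, 4, 5
Ranks of variable 2: 5, 3, 1, 4, 6, 2
d = r₁ − r₂: 1, 0, 0, -2, -2, 3
d²: 1, 0, 0, 4, 4, 9; Σd² = 18
ρ = 1 − 6·18/(6·35) = 1 − 108/210 = 0.486

0.486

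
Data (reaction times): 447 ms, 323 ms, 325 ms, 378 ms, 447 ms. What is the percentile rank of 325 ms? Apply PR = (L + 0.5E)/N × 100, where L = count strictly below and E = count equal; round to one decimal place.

30.0

N = 5.
Strictly below 325: 1. Equal to 325: 1.
PR = (1 + 0.5·1)/5 × 100 = 30.0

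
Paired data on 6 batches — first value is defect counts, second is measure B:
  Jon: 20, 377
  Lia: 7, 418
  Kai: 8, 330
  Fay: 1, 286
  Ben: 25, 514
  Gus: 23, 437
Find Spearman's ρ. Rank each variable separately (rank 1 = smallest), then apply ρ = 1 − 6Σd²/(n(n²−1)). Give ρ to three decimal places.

0.829

Ranks of variable 1: 4, 2, 3, 1, 6, 5
Ranks of variable 2: 3, 4, 2, 1, 6, 5
d = r₁ − r₂: 1, -2, 1, 0, 0, 0
d²: 1, 4, 1, 0, 0, 0; Σd² = 6
ρ = 1 − 6·6/(6·35) = 1 − 36/210 = 0.829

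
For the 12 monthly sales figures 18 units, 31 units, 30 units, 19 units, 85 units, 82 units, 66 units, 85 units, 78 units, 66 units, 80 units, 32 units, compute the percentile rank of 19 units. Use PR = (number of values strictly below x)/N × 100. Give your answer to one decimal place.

8.3

N = 12.
Strictly below 19: 1. Equal to 19: 1.
PR = 1/12 × 100 = 8.3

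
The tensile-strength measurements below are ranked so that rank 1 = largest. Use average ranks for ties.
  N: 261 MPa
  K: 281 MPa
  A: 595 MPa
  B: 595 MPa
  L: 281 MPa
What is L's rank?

Sorted (descending): 595, 595, 281, 281, 261
The 2 values of 595 occupy positions 1–2 → average rank (1+2)/2 = 1.5.
The 2 values of 281 occupy positions 3–4 → average rank (3+4)/2 = 3.5.
L has value 281 MPa → rank 3.5.

3.5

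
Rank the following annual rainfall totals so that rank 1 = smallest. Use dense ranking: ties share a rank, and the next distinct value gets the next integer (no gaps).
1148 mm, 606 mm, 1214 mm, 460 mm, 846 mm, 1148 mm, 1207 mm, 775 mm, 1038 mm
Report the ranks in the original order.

6, 2, 8, 1, 4, 6, 7, 3, 5

Sorted (ascending): 460, 606, 775, 846, 1038, 1148, 1148, 1207, 1214
The 2 values of 1148 share dense rank 6.
Remaining distinct values take the next consecutive integers.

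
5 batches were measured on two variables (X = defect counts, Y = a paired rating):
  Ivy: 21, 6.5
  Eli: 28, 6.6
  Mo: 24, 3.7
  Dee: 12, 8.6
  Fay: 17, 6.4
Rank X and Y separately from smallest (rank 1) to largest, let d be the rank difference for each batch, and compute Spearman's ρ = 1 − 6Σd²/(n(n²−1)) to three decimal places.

-0.300

Ranks of variable 1: 3, 5, 4, 1, 2
Ranks of variable 2: 3, 4, 1, 5, 2
d = r₁ − r₂: 0, 1, 3, -4, 0
d²: 0, 1, 9, 16, 0; Σd² = 26
ρ = 1 − 6·26/(5·24) = 1 − 156/120 = -0.300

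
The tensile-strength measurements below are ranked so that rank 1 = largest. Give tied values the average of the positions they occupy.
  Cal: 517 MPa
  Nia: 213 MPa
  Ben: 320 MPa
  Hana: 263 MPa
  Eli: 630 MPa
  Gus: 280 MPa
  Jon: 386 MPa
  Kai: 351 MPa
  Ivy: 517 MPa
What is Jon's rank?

4

Sorted (descending): 630, 517, 517, 386, 351, 320, 280, 263, 213
The 2 values of 517 occupy positions 2–3 → average rank (2+3)/2 = 2.5.
Jon has value 386 MPa → rank 4.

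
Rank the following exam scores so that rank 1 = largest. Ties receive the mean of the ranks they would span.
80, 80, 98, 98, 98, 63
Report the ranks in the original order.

Sorted (descending): 98, 98, 98, 80, 80, 63
The 3 values of 98 occupy positions 1–3 → average rank 2.
The 2 values of 80 occupy positions 4–5 → average rank (4+5)/2 = 4.5.

4.5, 4.5, 2, 2, 2, 6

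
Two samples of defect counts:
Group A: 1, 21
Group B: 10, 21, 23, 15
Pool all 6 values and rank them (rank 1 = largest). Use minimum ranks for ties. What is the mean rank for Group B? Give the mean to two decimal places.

3.00

Sorted (descending): 23, 21, 21, 15, 10, 1
The 2 values of 21 occupy positions 2–3 → each gets rank 2.
Group B values → pooled ranks: 10→5, 21→2, 23→1, 15→4
Mean rank = (5 + 2 + 1 + 4) / 4 = 3.00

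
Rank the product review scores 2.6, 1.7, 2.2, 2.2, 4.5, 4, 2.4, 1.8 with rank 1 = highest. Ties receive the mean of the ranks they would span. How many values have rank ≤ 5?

4

Sorted (descending): 4.5, 4, 2.6, 2.4, 2.2, 2.2, 1.8, 1.7
The 2 values of 2.2 occupy positions 5–6 → average rank (5+6)/2 = 5.5.
Ranks ≤ 5: {1, 2, 3, 4} → 4 values.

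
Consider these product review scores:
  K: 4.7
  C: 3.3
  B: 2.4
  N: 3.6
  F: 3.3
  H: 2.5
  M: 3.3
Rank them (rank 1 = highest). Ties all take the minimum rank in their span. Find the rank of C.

3

Sorted (descending): 4.7, 3.6, 3.3, 3.3, 3.3, 2.5, 2.4
The 3 values of 3.3 occupy positions 3–5 → each gets rank 3.
C has value 3.3 → rank 3.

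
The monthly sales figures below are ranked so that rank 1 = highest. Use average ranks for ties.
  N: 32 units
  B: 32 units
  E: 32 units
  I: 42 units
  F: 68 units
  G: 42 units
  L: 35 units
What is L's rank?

4

Sorted (descending): 68, 42, 42, 35, 32, 32, 32
The 2 values of 42 occupy positions 2–3 → average rank (2+3)/2 = 2.5.
The 3 values of 32 occupy positions 5–7 → average rank 6.
L has value 35 units → rank 4.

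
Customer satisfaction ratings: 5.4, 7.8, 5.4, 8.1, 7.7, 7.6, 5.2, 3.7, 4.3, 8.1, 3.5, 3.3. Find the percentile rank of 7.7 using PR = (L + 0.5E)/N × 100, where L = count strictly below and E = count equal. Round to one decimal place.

70.8

N = 12.
Strictly below 7.7: 8. Equal to 7.7: 1.
PR = (8 + 0.5·1)/12 × 100 = 70.8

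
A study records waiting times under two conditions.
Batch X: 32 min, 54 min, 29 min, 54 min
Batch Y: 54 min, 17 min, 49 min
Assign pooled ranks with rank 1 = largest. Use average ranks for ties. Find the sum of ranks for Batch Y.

Sorted (descending): 54, 54, 54, 49, 32, 29, 17
The 3 values of 54 occupy positions 1–3 → average rank 2.
Batch Y values → pooled ranks: 54→2, 17→7, 49→4
Rank sum = 2 + 7 + 4 = 13

13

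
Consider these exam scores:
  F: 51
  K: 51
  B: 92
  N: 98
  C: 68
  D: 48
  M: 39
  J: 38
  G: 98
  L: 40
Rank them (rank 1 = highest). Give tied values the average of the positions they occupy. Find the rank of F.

Sorted (descending): 98, 98, 92, 68, 51, 51, 48, 40, 39, 38
The 2 values of 98 occupy positions 1–2 → average rank (1+2)/2 = 1.5.
The 2 values of 51 occupy positions 5–6 → average rank (5+6)/2 = 5.5.
F has value 51 → rank 5.5.

5.5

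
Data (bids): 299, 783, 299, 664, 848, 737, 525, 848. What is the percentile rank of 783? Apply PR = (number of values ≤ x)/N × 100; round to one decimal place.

75.0

N = 8.
Strictly below 783: 5. Equal to 783: 1.
PR = 6/8 × 100 = 75.0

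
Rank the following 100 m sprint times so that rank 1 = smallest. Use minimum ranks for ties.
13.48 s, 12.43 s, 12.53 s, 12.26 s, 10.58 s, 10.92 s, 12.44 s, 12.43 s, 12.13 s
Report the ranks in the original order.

9, 5, 8, 4, 1, 2, 7, 5, 3

Sorted (ascending): 10.58, 10.92, 12.13, 12.26, 12.43, 12.43, 12.44, 12.53, 13.48
The 2 values of 12.43 occupy positions 5–6 → each gets rank 5.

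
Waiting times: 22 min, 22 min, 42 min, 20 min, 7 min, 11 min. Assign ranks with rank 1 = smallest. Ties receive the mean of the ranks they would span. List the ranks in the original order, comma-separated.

Sorted (ascending): 7, 11, 20, 22, 22, 42
The 2 values of 22 occupy positions 4–5 → average rank (4+5)/2 = 4.5.

4.5, 4.5, 6, 3, 1, 2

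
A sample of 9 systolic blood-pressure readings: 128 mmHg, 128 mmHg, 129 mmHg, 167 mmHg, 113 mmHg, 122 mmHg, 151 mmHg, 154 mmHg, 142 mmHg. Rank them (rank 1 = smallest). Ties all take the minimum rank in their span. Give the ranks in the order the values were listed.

Sorted (ascending): 113, 122, 128, 128, 129, 142, 151, 154, 167
The 2 values of 128 occupy positions 3–4 → each gets rank 3.

3, 3, 5, 9, 1, 2, 7, 8, 6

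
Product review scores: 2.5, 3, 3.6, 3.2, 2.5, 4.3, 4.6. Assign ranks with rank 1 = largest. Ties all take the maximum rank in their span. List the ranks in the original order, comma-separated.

Sorted (descending): 4.6, 4.3, 3.6, 3.2, 3, 2.5, 2.5
The 2 values of 2.5 occupy positions 6–7 → each gets rank 7.

7, 5, 3, 4, 7, 2, 1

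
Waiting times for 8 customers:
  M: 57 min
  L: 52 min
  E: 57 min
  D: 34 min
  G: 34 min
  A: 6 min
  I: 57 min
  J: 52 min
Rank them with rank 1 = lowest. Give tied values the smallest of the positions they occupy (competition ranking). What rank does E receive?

6

Sorted (ascending): 6, 34, 34, 52, 52, 57, 57, 57
The 2 values of 34 occupy positions 2–3 → each gets rank 2.
The 2 values of 52 occupy positions 4–5 → each gets rank 4.
The 3 values of 57 occupy positions 6–8 → each gets rank 6.
E has value 57 min → rank 6.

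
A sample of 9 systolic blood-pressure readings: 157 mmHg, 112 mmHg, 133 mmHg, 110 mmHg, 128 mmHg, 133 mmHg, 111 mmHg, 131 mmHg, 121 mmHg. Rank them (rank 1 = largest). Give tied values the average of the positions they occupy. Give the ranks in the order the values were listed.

1, 7, 2.5, 9, 5, 2.5, 8, 4, 6

Sorted (descending): 157, 133, 133, 131, 128, 121, 112, 111, 110
The 2 values of 133 occupy positions 2–3 → average rank (2+3)/2 = 2.5.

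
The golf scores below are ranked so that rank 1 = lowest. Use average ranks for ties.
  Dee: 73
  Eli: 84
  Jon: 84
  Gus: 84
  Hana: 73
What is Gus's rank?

4

Sorted (ascending): 73, 73, 84, 84, 84
The 2 values of 73 occupy positions 1–2 → average rank (1+2)/2 = 1.5.
The 3 values of 84 occupy positions 3–5 → average rank 4.
Gus has value 84 → rank 4.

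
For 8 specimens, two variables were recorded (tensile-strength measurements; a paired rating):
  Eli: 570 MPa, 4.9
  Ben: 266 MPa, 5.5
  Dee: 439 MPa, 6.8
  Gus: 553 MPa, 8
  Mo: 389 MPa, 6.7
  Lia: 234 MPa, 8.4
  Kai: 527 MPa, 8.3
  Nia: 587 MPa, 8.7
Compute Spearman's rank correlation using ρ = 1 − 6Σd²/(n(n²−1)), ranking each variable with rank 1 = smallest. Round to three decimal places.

0.119

Ranks of variable 1: 7, 2, 4, 6, 3, 1, 5, 8
Ranks of variable 2: 1, 2, 4, 5, 3, 7, 6, 8
d = r₁ − r₂: 6, 0, 0, 1, 0, -6, -1, 0
d²: 36, 0, 0, 1, 0, 36, 1, 0; Σd² = 74
ρ = 1 − 6·74/(8·63) = 1 − 444/504 = 0.119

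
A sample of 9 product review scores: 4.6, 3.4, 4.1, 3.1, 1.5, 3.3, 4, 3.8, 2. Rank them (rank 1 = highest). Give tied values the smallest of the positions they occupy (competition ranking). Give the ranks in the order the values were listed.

1, 5, 2, 7, 9, 6, 3, 4, 8

Sorted (descending): 4.6, 4.1, 4, 3.8, 3.4, 3.3, 3.1, 2, 1.5
No ties — each value takes its position as its rank.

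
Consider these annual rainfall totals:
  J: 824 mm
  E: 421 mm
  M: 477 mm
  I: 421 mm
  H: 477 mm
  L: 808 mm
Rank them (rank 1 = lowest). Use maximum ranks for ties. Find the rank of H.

Sorted (ascending): 421, 421, 477, 477, 808, 824
The 2 values of 421 occupy positions 1–2 → each gets rank 2.
The 2 values of 477 occupy positions 3–4 → each gets rank 4.
H has value 477 mm → rank 4.

4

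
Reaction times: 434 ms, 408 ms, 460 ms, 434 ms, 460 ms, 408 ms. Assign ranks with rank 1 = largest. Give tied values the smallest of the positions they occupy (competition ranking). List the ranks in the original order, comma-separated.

Sorted (descending): 460, 460, 434, 434, 408, 408
The 2 values of 460 occupy positions 1–2 → each gets rank 1.
The 2 values of 434 occupy positions 3–4 → each gets rank 3.
The 2 values of 408 occupy positions 5–6 → each gets rank 5.

3, 5, 1, 3, 1, 5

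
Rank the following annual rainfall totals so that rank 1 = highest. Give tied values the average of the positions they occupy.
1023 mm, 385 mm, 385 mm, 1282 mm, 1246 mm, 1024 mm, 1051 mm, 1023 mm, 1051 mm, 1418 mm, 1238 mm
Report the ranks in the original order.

8.5, 10.5, 10.5, 2, 3, 7, 5.5, 8.5, 5.5, 1, 4

Sorted (descending): 1418, 1282, 1246, 1238, 1051, 1051, 1024, 1023, 1023, 385, 385
The 2 values of 1051 occupy positions 5–6 → average rank (5+6)/2 = 5.5.
The 2 values of 1023 occupy positions 8–9 → average rank (8+9)/2 = 8.5.
The 2 values of 385 occupy positions 10–11 → average rank (10+11)/2 = 10.5.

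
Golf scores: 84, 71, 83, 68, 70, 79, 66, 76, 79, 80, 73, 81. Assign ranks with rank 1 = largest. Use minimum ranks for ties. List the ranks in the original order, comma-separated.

1, 9, 2, 11, 10, 5, 12, 7, 5, 4, 8, 3

Sorted (descending): 84, 83, 81, 80, 79, 79, 76, 73, 71, 70, 68, 66
The 2 values of 79 occupy positions 5–6 → each gets rank 5.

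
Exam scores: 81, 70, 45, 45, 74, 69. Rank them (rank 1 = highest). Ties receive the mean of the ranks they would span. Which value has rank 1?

Sorted (descending): 81, 74, 70, 69, 45, 45
The 2 values of 45 occupy positions 5–6 → average rank (5+6)/2 = 5.5.
Rank 1 → value 81.

81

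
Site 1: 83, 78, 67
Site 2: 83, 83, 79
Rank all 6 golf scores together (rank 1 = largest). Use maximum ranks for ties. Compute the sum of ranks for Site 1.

14

Sorted (descending): 83, 83, 83, 79, 78, 67
The 3 values of 83 occupy positions 1–3 → each gets rank 3.
Site 1 values → pooled ranks: 83→3, 78→5, 67→6
Rank sum = 3 + 5 + 6 = 14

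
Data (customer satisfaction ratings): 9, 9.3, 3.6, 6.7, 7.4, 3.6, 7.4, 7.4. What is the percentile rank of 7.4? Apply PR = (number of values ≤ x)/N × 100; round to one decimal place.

75.0

N = 8.
Strictly below 7.4: 3. Equal to 7.4: 3.
PR = 6/8 × 100 = 75.0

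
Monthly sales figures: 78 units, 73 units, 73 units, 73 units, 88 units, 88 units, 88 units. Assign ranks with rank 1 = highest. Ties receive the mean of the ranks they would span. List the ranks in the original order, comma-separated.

4, 6, 6, 6, 2, 2, 2

Sorted (descending): 88, 88, 88, 78, 73, 73, 73
The 3 values of 88 occupy positions 1–3 → average rank 2.
The 3 values of 73 occupy positions 5–7 → average rank 6.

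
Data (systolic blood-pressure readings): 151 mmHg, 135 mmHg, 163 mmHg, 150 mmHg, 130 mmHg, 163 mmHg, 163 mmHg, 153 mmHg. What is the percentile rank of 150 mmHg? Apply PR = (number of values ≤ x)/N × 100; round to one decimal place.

N = 8.
Strictly below 150: 2. Equal to 150: 1.
PR = 3/8 × 100 = 37.5

37.5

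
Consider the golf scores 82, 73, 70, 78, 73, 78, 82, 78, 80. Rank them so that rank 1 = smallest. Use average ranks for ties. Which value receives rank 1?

70

Sorted (ascending): 70, 73, 73, 78, 78, 78, 80, 82, 82
The 2 values of 73 occupy positions 2–3 → average rank (2+3)/2 = 2.5.
The 3 values of 78 occupy positions 4–6 → average rank 5.
The 2 values of 82 occupy positions 8–9 → average rank (8+9)/2 = 8.5.
Rank 1 → value 70.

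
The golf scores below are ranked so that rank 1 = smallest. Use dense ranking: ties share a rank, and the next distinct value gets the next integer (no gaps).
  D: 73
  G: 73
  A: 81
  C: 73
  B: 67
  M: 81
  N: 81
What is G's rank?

Sorted (ascending): 67, 73, 73, 73, 81, 81, 81
The 3 values of 73 share dense rank 2.
The 3 values of 81 share dense rank 3.
Remaining distinct values take the next consecutive integers.
G has value 73 → rank 2.

2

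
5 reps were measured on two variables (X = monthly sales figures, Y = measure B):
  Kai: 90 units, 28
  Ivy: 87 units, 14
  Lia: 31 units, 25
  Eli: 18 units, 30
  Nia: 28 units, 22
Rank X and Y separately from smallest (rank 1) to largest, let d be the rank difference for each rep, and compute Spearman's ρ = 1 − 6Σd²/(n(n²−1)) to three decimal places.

-0.300

Ranks of variable 1: 5, 4, 3, 1, 2
Ranks of variable 2: 4, 1, 3, 5, 2
d = r₁ − r₂: 1, 3, 0, -4, 0
d²: 1, 9, 0, 16, 0; Σd² = 26
ρ = 1 − 6·26/(5·24) = 1 − 156/120 = -0.300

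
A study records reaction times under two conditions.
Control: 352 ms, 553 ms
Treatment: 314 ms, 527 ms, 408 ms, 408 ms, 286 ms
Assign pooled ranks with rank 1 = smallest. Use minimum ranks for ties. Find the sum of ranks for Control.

10

Sorted (ascending): 286, 314, 352, 408, 408, 527, 553
The 2 values of 408 occupy positions 4–5 → each gets rank 4.
Control values → pooled ranks: 352→3, 553→7
Rank sum = 3 + 7 = 10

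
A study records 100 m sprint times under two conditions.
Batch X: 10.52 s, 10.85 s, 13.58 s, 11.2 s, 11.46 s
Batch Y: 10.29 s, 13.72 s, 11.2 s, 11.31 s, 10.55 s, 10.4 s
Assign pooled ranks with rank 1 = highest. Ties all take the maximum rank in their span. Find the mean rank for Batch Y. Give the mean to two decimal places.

Sorted (descending): 13.72, 13.58, 11.46, 11.31, 11.2, 11.2, 10.85, 10.55, 10.52, 10.4, 10.29
The 2 values of 11.2 occupy positions 5–6 → each gets rank 6.
Batch Y values → pooled ranks: 10.29→11, 13.72→1, 11.2→6, 11.31→4, 10.55→8, 10.4→10
Mean rank = (11 + 1 + 6 + 4 + 8 + 10) / 6 = 6.67

6.67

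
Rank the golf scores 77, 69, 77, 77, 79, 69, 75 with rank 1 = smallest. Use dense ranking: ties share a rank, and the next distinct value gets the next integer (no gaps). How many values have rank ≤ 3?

6

Sorted (ascending): 69, 69, 75, 77, 77, 77, 79
The 2 values of 69 share dense rank 1.
The 3 values of 77 share dense rank 3.
Remaining distinct values take the next consecutive integers.
Ranks ≤ 3: {1, 1, 2, 3, 3, 3} → 6 values.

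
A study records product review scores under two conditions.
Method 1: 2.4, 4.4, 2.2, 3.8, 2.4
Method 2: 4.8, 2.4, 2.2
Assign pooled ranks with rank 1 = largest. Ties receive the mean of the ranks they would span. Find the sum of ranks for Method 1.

Sorted (descending): 4.8, 4.4, 3.8, 2.4, 2.4, 2.4, 2.2, 2.2
The 3 values of 2.4 occupy positions 4–6 → average rank 5.
The 2 values of 2.2 occupy positions 7–8 → average rank (7+8)/2 = 7.5.
Method 1 values → pooled ranks: 2.4→5, 4.4→2, 2.2→7.5, 3.8→3, 2.4→5
Rank sum = 5 + 2 + 7.5 + 3 + 5 = 22.5

22.5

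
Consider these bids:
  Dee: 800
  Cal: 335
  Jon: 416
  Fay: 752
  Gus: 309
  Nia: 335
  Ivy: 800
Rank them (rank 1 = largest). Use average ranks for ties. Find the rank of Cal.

Sorted (descending): 800, 800, 752, 416, 335, 335, 309
The 2 values of 800 occupy positions 1–2 → average rank (1+2)/2 = 1.5.
The 2 values of 335 occupy positions 5–6 → average rank (5+6)/2 = 5.5.
Cal has value 335 → rank 5.5.

5.5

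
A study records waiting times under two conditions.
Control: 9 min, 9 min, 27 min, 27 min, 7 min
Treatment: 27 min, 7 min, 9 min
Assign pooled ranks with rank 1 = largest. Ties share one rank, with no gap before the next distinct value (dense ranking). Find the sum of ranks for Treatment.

Sorted (descending): 27, 27, 27, 9, 9, 9, 7, 7
The 3 values of 27 share dense rank 1.
The 3 values of 9 share dense rank 2.
The 2 values of 7 share dense rank 3.
Treatment values → pooled ranks: 27→1, 7→3, 9→2
Rank sum = 1 + 3 + 2 = 6

6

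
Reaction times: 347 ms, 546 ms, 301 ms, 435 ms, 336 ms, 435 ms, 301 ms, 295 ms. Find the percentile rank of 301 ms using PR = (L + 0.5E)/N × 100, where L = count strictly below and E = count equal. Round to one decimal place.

25.0

N = 8.
Strictly below 301: 1. Equal to 301: 2.
PR = (1 + 0.5·2)/8 × 100 = 25.0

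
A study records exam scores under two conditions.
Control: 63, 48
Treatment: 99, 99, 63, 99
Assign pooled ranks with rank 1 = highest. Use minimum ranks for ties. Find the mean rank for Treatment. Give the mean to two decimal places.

Sorted (descending): 99, 99, 99, 63, 63, 48
The 3 values of 99 occupy positions 1–3 → each gets rank 1.
The 2 values of 63 occupy positions 4–5 → each gets rank 4.
Treatment values → pooled ranks: 99→1, 99→1, 63→4, 99→1
Mean rank = (1 + 1 + 4 + 1) / 4 = 1.75

1.75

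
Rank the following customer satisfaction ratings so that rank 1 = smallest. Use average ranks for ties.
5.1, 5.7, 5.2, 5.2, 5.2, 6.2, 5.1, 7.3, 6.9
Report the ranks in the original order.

1.5, 6, 4, 4, 4, 7, 1.5, 9, 8

Sorted (ascending): 5.1, 5.1, 5.2, 5.2, 5.2, 5.7, 6.2, 6.9, 7.3
The 2 values of 5.1 occupy positions 1–2 → average rank (1+2)/2 = 1.5.
The 3 values of 5.2 occupy positions 3–5 → average rank 4.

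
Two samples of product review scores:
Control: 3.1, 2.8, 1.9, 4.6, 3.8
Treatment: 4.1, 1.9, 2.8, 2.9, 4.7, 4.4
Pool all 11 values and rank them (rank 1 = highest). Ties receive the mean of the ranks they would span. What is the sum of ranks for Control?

Sorted (descending): 4.7, 4.6, 4.4, 4.1, 3.8, 3.1, 2.9, 2.8, 2.8, 1.9, 1.9
The 2 values of 2.8 occupy positions 8–9 → average rank (8+9)/2 = 8.5.
The 2 values of 1.9 occupy positions 10–11 → average rank (10+11)/2 = 10.5.
Control values → pooled ranks: 3.1→6, 2.8→8.5, 1.9→10.5, 4.6→2, 3.8→5
Rank sum = 6 + 8.5 + 10.5 + 2 + 5 = 32

32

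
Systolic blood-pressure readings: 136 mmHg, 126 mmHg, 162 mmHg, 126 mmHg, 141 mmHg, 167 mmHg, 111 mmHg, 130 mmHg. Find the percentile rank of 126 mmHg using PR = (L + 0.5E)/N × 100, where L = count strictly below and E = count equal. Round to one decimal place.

N = 8.
Strictly below 126: 1. Equal to 126: 2.
PR = (1 + 0.5·2)/8 × 100 = 25.0

25.0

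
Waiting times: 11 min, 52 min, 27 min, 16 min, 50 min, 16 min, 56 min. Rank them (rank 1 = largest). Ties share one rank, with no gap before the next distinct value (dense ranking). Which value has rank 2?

52

Sorted (descending): 56, 52, 50, 27, 16, 16, 11
The 2 values of 16 share dense rank 5.
Remaining distinct values take the next consecutive integers.
Rank 2 → value 52.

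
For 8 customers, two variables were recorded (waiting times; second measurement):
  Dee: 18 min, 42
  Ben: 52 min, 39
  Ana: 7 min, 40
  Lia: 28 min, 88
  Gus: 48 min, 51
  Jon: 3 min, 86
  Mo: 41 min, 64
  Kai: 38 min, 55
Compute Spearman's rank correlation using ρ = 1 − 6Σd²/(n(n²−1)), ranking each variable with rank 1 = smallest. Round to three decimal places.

-0.310

Ranks of variable 1: 3, 8, 2, 4, 7, 1, 6, 5
Ranks of variable 2: 3, 1, 2, 8, 4, 7, 6, 5
d = r₁ − r₂: 0, 7, 0, -4, 3, -6, 0, 0
d²: 0, 49, 0, 16, 9, 36, 0, 0; Σd² = 110
ρ = 1 − 6·110/(8·63) = 1 − 660/504 = -0.310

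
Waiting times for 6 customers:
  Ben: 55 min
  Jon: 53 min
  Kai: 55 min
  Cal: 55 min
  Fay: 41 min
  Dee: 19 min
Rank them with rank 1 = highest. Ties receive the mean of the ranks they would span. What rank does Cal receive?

2

Sorted (descending): 55, 55, 55, 53, 41, 19
The 3 values of 55 occupy positions 1–3 → average rank 2.
Cal has value 55 min → rank 2.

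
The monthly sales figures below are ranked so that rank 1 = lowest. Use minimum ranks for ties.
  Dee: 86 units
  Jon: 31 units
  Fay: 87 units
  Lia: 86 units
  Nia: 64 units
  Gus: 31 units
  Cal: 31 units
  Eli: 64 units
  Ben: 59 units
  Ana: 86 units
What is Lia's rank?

Sorted (ascending): 31, 31, 31, 59, 64, 64, 86, 86, 86, 87
The 3 values of 31 occupy positions 1–3 → each gets rank 1.
The 2 values of 64 occupy positions 5–6 → each gets rank 5.
The 3 values of 86 occupy positions 7–9 → each gets rank 7.
Lia has value 86 units → rank 7.

7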